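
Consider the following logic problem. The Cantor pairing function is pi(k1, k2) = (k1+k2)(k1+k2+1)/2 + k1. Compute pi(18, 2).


k1 + k2 = 20
(k1+k2)(k1+k2+1)/2 = 20 * 21 / 2 = 210
pi = 210 + 18 = 228

228


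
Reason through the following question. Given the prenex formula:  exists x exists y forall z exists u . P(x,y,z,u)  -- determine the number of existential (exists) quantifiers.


Quantifier prefix: exists x exists y forall z exists u
Mark each quantifier type:
  E E U E
Universal count = 1, Existential count = 3
Asked for existential (exists) quantifiers: 3

3


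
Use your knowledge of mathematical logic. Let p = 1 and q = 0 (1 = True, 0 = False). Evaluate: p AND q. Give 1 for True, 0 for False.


p = 1, q = 0
Operation: p AND q
Evaluate: 1 AND 0 = 0

0


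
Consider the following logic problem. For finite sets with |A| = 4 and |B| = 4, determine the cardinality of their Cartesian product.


The Cartesian product A x B contains all ordered pairs (a, b).
|A x B| = |A| * |B| = 4 * 4 = 16

16


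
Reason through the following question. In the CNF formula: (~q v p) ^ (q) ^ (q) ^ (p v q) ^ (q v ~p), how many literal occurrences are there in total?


Counting literals in each clause:
Clause 1: 2 literal(s)
Clause 2: 1 literal(s)
Clause 3: 1 literal(s)
Clause 4: 2 literal(s)
Clause 5: 2 literal(s)
Total = 8

8


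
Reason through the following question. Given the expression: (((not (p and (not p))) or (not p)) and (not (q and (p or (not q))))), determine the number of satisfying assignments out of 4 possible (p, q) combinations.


Check all 4 assignments:
p=0, q=0: 1
p=0, q=1: 1
p=1, q=0: 1
p=1, q=1: 0
Count of True = 3

3


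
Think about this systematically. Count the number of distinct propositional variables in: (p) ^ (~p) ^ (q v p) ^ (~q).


Identify each variable that appears in the formula.
Variables found: p, q
Count = 2

2


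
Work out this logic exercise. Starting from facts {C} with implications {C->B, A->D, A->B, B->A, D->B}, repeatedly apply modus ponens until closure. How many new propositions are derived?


Initial facts: {C}
Apply modus ponens to closure:
  C and C->B  =>  B
  B and B->A  =>  A
  A and A->D  =>  D
Final known: {A, B, C, D}
New propositions: {A, B, D}
Count = 3

3


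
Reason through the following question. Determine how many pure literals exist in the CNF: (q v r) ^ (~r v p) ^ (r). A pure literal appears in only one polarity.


Check each variable for pure literal status:
p: pure positive
q: pure positive
r: mixed (not pure)
Pure literal count = 2

2


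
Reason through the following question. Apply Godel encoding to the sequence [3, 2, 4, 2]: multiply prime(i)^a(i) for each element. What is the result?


Encode each element as an exponent of the corresponding prime:
  2^3 = 8
  3^2 = 9
  5^4 = 625
  7^2 = 49
Product = 8 * 9 * 625 * 49 = 2205000

2205000


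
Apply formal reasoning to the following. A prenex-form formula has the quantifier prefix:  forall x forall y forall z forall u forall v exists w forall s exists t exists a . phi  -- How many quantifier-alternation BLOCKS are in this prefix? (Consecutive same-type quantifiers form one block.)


Quantifier-type sequence: A A A A A E A E E  (A=forall, E=exists)
Group into maximal same-type runs:
  Ax5 | Ex1 | Ax1 | Ex2
Number of blocks = 4

4


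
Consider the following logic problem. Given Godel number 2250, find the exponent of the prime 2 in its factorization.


Factorize 2250 by dividing by 2 repeatedly.
Division steps: 2 divides 2250 exactly 1 time(s).
Exponent of 2 = 1

1


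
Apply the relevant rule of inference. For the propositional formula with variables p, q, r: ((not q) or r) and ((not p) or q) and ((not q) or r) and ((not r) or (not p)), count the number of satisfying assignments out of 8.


Evaluate all 8 assignments for p, q, r:
p=0, q=0, r=0: 1
p=0, q=0, r=1: 1
p=0, q=1, r=0: 0
p=0, q=1, r=1: 1
p=1, q=0, r=0: 0
p=1, q=0, r=1: 0
p=1, q=1, r=0: 0
p=1, q=1, r=1: 0
Satisfying count = 3

3


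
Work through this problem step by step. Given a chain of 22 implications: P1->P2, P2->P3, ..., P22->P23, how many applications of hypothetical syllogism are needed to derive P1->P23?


With 22 implications in a chain connecting 23 propositions:
P1->P2, P2->P3, ..., P22->P23
Steps needed = (number of implications) - 1 = 22 - 1 = 21

21


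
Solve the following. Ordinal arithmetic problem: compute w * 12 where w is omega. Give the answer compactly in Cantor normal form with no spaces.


Compute w * 12.
Ordinal * is associative and left-distributive over +, but NOT commutative; for finite n>1, n*w = w but w*n stays w*n.
w * 12 means 12 copies of w concatenated: w*12.
Result = w*12

w*12


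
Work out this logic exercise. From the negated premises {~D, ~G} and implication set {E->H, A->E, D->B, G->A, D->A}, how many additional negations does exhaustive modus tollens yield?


Initial negated facts: {~D, ~G}
Apply modus tollens to closure:
  (no implication fires)
Final negated: {~D, ~G}
New negations: {(none)}
Count = 0

0


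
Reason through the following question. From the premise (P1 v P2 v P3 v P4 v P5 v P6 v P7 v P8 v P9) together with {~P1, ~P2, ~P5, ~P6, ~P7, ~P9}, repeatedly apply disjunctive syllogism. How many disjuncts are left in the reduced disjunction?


Original disjuncts (9): P1, P2, P3, P4, P5, P6, P7, P8, P9
Negated (eliminate): ~P1, ~P2, ~P5, ~P6, ~P7, ~P9
Remaining disjuncts: P3, P4, P8
Count = 9 - 6 = 3

3


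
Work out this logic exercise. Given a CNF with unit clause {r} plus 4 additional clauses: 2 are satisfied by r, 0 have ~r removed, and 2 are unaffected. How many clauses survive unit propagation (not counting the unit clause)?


Satisfied (removed): 2
Shortened (remain): 0
Unchanged (remain): 2
Remaining = 0 + 2 = 2

2


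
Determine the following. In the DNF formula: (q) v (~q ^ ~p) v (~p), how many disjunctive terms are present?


A DNF formula is a disjunction of terms (conjunctions).
Terms are separated by v.
Counting the disjuncts: 3 terms.

3


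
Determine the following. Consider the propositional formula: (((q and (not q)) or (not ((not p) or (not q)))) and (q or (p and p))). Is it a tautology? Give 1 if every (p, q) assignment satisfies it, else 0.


Check all 4 assignments:
p=0, q=0: 0
p=0, q=1: 0
p=1, q=0: 0
p=1, q=1: 1
Satisfying count = 1/4.
Tautology iff count = 4: no.

0


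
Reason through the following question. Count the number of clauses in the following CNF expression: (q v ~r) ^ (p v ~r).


A CNF formula is a conjunction of clauses.
Clauses are separated by ^.
Counting the conjuncts: 2 clauses.

2


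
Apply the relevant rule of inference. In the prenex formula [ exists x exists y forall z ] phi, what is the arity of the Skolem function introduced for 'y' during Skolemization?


Quantifier prefix: exists x exists y forall z
'y' is existentially quantified at position 2.
No universal quantifiers precede it.
Skolem function arity = 0 (a Skolem constant)

0


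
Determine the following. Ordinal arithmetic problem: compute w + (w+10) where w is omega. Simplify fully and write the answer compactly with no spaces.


Compute w + (w+10).
Ordinal + is associative but NOT commutative; for finite n>0, n + w = w but w + n stays w+n.
w + (w+10) = (w+w) + 10 = w*2+10.
Result = w*2+10

w*2+10


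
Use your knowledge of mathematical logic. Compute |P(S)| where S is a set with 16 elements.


The power set of a set with n elements has 2^n elements.
|P(S)| = 2^16 = 65536

65536


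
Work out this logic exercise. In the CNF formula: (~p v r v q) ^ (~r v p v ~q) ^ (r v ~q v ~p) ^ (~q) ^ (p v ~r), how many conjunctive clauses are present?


A CNF formula is a conjunction of clauses.
Clauses are separated by ^.
Counting the conjuncts: 5 clauses.

5


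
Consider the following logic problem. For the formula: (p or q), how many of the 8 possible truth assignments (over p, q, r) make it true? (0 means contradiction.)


Check all 8 assignments:
p=0, q=0, r=0: 0
p=0, q=0, r=1: 0
p=0, q=1, r=0: 1
p=0, q=1, r=1: 1
p=1, q=0, r=0: 1
p=1, q=0, r=1: 1
p=1, q=1, r=0: 1
p=1, q=1, r=1: 1
Count of True = 6

6


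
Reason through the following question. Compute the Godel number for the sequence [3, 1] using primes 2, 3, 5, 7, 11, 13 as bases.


Encode each element as an exponent of the corresponding prime:
  2^3 = 8
  3^1 = 3
Product = 8 * 3 = 24

24


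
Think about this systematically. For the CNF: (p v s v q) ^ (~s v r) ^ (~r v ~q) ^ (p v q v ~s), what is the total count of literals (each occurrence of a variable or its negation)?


Counting literals in each clause:
Clause 1: 3 literal(s)
Clause 2: 2 literal(s)
Clause 3: 2 literal(s)
Clause 4: 3 literal(s)
Total = 10

10


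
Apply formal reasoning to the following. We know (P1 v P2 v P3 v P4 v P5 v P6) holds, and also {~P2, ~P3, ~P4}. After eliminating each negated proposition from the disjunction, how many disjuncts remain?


Original disjuncts (6): P1, P2, P3, P4, P5, P6
Negated (eliminate): ~P2, ~P3, ~P4
Remaining disjuncts: P1, P5, P6
Count = 6 - 3 = 3

3


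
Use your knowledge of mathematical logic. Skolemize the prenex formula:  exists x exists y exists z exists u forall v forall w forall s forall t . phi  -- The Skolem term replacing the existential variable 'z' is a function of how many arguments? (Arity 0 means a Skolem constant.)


Quantifier prefix: exists x exists y exists z exists u forall v forall w forall s forall t
'z' is existentially quantified at position 3.
No universal quantifiers precede it.
Skolem function arity = 0 (a Skolem constant)

0


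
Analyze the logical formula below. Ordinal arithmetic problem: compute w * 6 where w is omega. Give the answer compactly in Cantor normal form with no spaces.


Compute w * 6.
Ordinal * is associative and left-distributive over +, but NOT commutative; for finite n>1, n*w = w but w*n stays w*n.
w * 6 means 6 copies of w concatenated: w*6.
Result = w*6

w*6


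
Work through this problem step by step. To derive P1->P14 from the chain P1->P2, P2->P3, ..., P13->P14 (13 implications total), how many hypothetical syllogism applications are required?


With 13 implications in a chain connecting 14 propositions:
P1->P2, P2->P3, ..., P13->P14
Steps needed = (number of implications) - 1 = 13 - 1 = 12

12


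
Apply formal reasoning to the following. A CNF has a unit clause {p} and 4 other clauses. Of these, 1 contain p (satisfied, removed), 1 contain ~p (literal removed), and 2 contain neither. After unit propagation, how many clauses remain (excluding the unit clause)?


Satisfied (removed): 1
Shortened (remain): 1
Unchanged (remain): 2
Remaining = 1 + 2 = 3

3


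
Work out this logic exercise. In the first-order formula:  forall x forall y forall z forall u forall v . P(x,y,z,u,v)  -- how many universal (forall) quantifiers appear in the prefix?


Quantifier prefix: forall x forall y forall z forall u forall v
Mark each quantifier type:
  U U U U U
Universal count = 5, Existential count = 0
Asked for universal (forall) quantifiers: 5

5


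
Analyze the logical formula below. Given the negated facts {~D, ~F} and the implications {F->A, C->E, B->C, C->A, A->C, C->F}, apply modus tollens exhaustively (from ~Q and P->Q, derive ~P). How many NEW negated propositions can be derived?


Initial negated facts: {~D, ~F}
Apply modus tollens to closure:
  ~F and C->F  =>  ~C
  ~C and B->C  =>  ~B
  ~C and A->C  =>  ~A
Final negated: {~A, ~B, ~C, ~D, ~F}
New negations: {~A, ~B, ~C}
Count = 3

3


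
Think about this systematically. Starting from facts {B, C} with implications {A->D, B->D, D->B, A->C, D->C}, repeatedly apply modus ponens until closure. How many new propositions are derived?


Initial facts: {B, C}
Apply modus ponens to closure:
  B and B->D  =>  D
Final known: {B, C, D}
New propositions: {D}
Count = 1

1


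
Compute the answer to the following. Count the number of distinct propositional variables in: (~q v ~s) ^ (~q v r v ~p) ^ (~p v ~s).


Identify each variable that appears in the formula.
Variables found: p, q, r, s
Count = 4

4


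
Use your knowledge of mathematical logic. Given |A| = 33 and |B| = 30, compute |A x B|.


The Cartesian product A x B contains all ordered pairs (a, b).
|A x B| = |A| * |B| = 33 * 30 = 990

990


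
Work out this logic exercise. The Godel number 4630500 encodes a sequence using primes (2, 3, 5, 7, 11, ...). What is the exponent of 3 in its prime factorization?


Factorize 4630500 by dividing by 3 repeatedly.
Division steps: 3 divides 4630500 exactly 3 time(s).
Exponent of 3 = 3

3


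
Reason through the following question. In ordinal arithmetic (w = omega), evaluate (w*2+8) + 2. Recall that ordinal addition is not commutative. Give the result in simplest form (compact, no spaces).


Compute (w*2+8) + 2.
Ordinal + is associative but NOT commutative; for finite n>0, n + w = w but w + n stays w+n.
By associativity: (w*2+8) + 2 = w*2 + (8+2) = w*2+10.
Result = w*2+10

w*2+10


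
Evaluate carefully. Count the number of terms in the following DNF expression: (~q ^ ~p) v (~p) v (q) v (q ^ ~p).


A DNF formula is a disjunction of terms (conjunctions).
Terms are separated by v.
Counting the disjuncts: 4 terms.

4


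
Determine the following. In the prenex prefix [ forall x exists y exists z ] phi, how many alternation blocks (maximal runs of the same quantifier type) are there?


Quantifier-type sequence: A E E  (A=forall, E=exists)
Group into maximal same-type runs:
  Ax1 | Ex2
Number of blocks = 2

2


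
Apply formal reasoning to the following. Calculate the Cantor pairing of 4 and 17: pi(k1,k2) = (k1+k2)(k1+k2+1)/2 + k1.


k1 + k2 = 21
(k1+k2)(k1+k2+1)/2 = 21 * 22 / 2 = 231
pi = 231 + 4 = 235

235


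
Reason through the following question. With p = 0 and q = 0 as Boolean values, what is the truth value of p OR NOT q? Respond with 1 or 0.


p = 0, q = 0
Operation: p OR NOT q
Evaluate: 0 OR NOT 0 = 1

1


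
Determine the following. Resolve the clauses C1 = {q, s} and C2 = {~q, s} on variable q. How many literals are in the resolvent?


Remove q from C1 and ~q from C2.
C1 remainder: {s}
C2 remainder: {s}
Union (resolvent): {s}
Resolvent has 1 literal(s).

1


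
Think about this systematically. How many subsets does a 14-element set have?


The power set of a set with n elements has 2^n elements.
|P(S)| = 2^14 = 16384

16384


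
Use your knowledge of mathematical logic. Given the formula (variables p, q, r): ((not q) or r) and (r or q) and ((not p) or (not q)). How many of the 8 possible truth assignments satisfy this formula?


Evaluate all 8 assignments for p, q, r:
p=0, q=0, r=0: 0
p=0, q=0, r=1: 1
p=0, q=1, r=0: 0
p=0, q=1, r=1: 1
p=1, q=0, r=0: 0
p=1, q=0, r=1: 1
p=1, q=1, r=0: 0
p=1, q=1, r=1: 0
Satisfying count = 3

3


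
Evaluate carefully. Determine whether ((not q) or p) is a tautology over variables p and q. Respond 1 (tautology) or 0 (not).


Check all 4 assignments:
p=0, q=0: 1
p=0, q=1: 0
p=1, q=0: 1
p=1, q=1: 1
Satisfying count = 3/4.
Tautology iff count = 4: no.

0


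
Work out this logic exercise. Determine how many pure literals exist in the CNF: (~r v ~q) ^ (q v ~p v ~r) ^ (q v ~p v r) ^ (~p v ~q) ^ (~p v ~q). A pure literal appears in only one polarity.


Check each variable for pure literal status:
p: pure negative
q: mixed (not pure)
r: mixed (not pure)
Pure literal count = 1

1


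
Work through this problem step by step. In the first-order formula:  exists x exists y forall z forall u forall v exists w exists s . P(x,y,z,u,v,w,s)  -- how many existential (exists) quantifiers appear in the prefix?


Quantifier prefix: exists x exists y forall z forall u forall v exists w exists s
Mark each quantifier type:
  E E U U U E E
Universal count = 3, Existential count = 4
Asked for existential (exists) quantifiers: 4

4


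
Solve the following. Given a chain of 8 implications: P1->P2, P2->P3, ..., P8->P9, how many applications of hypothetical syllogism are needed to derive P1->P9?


With 8 implications in a chain connecting 9 propositions:
P1->P2, P2->P3, ..., P8->P9
Steps needed = (number of implications) - 1 = 8 - 1 = 7

7


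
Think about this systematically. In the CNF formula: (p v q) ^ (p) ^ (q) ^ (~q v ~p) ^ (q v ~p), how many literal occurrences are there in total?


Counting literals in each clause:
Clause 1: 2 literal(s)
Clause 2: 1 literal(s)
Clause 3: 1 literal(s)
Clause 4: 2 literal(s)
Clause 5: 2 literal(s)
Total = 8

8


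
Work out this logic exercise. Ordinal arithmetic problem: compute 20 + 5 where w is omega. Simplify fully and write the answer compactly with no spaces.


Compute 20 + 5.
Ordinal + is associative but NOT commutative; for finite n>0, n + w = w but w + n stays w+n.
Both operands finite; ordinal + agrees with natural +: 20 + 5 = 25.
Result = 25

25


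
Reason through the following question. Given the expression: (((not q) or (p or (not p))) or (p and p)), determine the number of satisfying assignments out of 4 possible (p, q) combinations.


Check all 4 assignments:
p=0, q=0: 1
p=0, q=1: 1
p=1, q=0: 1
p=1, q=1: 1
Count of True = 4

4


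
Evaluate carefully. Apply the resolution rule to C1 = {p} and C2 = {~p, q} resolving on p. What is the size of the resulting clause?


Remove p from C1 and ~p from C2.
C1 remainder: {}
C2 remainder: {q}
Union (resolvent): {q}
Resolvent has 1 literal(s).

1


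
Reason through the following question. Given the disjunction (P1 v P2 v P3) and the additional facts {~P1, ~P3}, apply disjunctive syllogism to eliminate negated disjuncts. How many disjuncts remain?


Original disjuncts (3): P1, P2, P3
Negated (eliminate): ~P1, ~P3
Remaining disjuncts: P2
Count = 3 - 2 = 1

1


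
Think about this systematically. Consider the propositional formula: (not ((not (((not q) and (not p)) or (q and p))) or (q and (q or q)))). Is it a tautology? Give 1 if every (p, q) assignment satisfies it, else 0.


Check all 4 assignments:
p=0, q=0: 1
p=0, q=1: 0
p=1, q=0: 0
p=1, q=1: 0
Satisfying count = 1/4.
Tautology iff count = 4: no.

0


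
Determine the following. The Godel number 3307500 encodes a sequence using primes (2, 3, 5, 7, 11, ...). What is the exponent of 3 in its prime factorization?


Factorize 3307500 by dividing by 3 repeatedly.
Division steps: 3 divides 3307500 exactly 3 time(s).
Exponent of 3 = 3

3


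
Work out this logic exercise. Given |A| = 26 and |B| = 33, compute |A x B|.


The Cartesian product A x B contains all ordered pairs (a, b).
|A x B| = |A| * |B| = 26 * 33 = 858

858


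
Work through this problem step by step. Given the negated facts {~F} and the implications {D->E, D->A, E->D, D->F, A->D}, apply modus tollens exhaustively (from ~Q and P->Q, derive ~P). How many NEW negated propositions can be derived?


Initial negated facts: {~F}
Apply modus tollens to closure:
  ~F and D->F  =>  ~D
  ~D and A->D  =>  ~A
  ~D and E->D  =>  ~E
Final negated: {~A, ~D, ~E, ~F}
New negations: {~A, ~D, ~E}
Count = 3

3


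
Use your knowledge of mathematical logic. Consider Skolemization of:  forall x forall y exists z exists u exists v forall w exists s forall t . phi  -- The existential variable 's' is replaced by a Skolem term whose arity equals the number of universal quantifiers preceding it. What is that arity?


Quantifier prefix: forall x forall y exists z exists u exists v forall w exists s forall t
's' is existentially quantified at position 7.
Universal variables preceding it: x, y, w
Skolem function arity = 3

3


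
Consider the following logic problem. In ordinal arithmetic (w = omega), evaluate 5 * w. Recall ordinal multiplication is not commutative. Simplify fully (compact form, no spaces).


Compute 5 * w.
Ordinal * is associative and left-distributive over +, but NOT commutative; for finite n>1, n*w = w but w*n stays w*n.
For finite n>0, n * w = sup{n*k : k<w} = w. So 5 * w = w.
Result = w

w


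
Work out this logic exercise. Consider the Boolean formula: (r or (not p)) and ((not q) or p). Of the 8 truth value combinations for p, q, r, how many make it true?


Evaluate all 8 assignments for p, q, r:
p=0, q=0, r=0: 1
p=0, q=0, r=1: 1
p=0, q=1, r=0: 0
p=0, q=1, r=1: 0
p=1, q=0, r=0: 0
p=1, q=0, r=1: 1
p=1, q=1, r=0: 0
p=1, q=1, r=1: 1
Satisfying count = 4

4


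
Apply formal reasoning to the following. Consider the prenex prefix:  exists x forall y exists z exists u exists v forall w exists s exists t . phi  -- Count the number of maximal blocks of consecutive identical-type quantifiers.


Quantifier-type sequence: E A E E E A E E  (A=forall, E=exists)
Group into maximal same-type runs:
  Ex1 | Ax1 | Ex3 | Ax1 | Ex2
Number of blocks = 5

5


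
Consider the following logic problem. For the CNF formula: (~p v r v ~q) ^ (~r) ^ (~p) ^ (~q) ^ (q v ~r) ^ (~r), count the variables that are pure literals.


Check each variable for pure literal status:
p: pure negative
q: mixed (not pure)
r: mixed (not pure)
Pure literal count = 1

1


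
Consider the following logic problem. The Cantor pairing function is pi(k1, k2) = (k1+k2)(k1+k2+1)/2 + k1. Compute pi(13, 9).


k1 + k2 = 22
(k1+k2)(k1+k2+1)/2 = 22 * 23 / 2 = 253
pi = 253 + 13 = 266

266


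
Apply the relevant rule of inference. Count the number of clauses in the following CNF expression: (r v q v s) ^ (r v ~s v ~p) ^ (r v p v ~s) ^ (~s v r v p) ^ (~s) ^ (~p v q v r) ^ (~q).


A CNF formula is a conjunction of clauses.
Clauses are separated by ^.
Counting the conjuncts: 7 clauses.

7


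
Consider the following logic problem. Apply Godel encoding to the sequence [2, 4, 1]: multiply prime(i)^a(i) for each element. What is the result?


Encode each element as an exponent of the corresponding prime:
  2^2 = 4
  3^4 = 81
  5^1 = 5
Product = 4 * 81 * 5 = 1620

1620


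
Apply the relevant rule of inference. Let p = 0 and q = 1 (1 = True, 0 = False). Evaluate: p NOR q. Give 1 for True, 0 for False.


p = 0, q = 1
Operation: p NOR q
Evaluate: 0 NOR 1 = 0

0


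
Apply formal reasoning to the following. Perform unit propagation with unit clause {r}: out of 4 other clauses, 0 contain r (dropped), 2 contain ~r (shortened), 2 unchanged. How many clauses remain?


Satisfied (removed): 0
Shortened (remain): 2
Unchanged (remain): 2
Remaining = 2 + 2 = 4

4


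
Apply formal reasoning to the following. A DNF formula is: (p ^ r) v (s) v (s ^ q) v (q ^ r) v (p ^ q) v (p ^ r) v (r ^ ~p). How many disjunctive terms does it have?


A DNF formula is a disjunction of terms (conjunctions).
Terms are separated by v.
Counting the disjuncts: 7 terms.

7


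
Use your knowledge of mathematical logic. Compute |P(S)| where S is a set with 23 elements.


The power set of a set with n elements has 2^n elements.
|P(S)| = 2^23 = 8388608

8388608


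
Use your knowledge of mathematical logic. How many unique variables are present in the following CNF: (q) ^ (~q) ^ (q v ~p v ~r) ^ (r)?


Identify each variable that appears in the formula.
Variables found: p, q, r
Count = 3

3


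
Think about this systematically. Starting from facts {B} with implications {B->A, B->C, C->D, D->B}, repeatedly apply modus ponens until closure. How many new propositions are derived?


Initial facts: {B}
Apply modus ponens to closure:
  B and B->A  =>  A
  B and B->C  =>  C
  C and C->D  =>  D
Final known: {A, B, C, D}
New propositions: {A, C, D}
Count = 3

3


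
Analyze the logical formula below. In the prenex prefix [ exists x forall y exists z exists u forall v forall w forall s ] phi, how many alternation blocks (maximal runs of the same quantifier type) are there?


Quantifier-type sequence: E A E E A A A  (A=forall, E=exists)
Group into maximal same-type runs:
  Ex1 | Ax1 | Ex2 | Ax3
Number of blocks = 4

4


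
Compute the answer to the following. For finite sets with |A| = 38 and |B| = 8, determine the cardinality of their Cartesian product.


The Cartesian product A x B contains all ordered pairs (a, b).
|A x B| = |A| * |B| = 38 * 8 = 304

304


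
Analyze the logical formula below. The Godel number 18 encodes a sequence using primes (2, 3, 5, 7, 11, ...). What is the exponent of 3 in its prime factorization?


Factorize 18 by dividing by 3 repeatedly.
Division steps: 3 divides 18 exactly 2 time(s).
Exponent of 3 = 2

2


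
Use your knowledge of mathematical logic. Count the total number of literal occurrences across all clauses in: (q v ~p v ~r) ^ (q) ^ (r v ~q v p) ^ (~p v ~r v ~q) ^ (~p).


Counting literals in each clause:
Clause 1: 3 literal(s)
Clause 2: 1 literal(s)
Clause 3: 3 literal(s)
Clause 4: 3 literal(s)
Clause 5: 1 literal(s)
Total = 11

11


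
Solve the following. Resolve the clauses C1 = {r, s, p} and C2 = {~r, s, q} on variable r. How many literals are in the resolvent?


Remove r from C1 and ~r from C2.
C1 remainder: {s, p}
C2 remainder: {s, q}
Union (resolvent): {p, q, s}
Resolvent has 3 literal(s).

3


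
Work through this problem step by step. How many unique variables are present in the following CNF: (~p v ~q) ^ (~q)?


Identify each variable that appears in the formula.
Variables found: p, q
Count = 2

2


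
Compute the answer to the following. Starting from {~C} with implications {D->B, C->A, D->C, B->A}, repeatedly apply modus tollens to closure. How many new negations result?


Initial negated facts: {~C}
Apply modus tollens to closure:
  ~C and D->C  =>  ~D
Final negated: {~C, ~D}
New negations: {~D}
Count = 1

1


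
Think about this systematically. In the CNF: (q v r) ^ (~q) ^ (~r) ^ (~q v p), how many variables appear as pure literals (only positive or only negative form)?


Check each variable for pure literal status:
p: pure positive
q: mixed (not pure)
r: mixed (not pure)
Pure literal count = 1

1


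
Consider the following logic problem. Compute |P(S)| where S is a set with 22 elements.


The power set of a set with n elements has 2^n elements.
|P(S)| = 2^22 = 4194304

4194304


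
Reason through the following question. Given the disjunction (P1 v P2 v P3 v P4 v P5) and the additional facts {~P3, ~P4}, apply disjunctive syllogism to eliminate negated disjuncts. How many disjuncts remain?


Original disjuncts (5): P1, P2, P3, P4, P5
Negated (eliminate): ~P3, ~P4
Remaining disjuncts: P1, P2, P5
Count = 5 - 2 = 3

3


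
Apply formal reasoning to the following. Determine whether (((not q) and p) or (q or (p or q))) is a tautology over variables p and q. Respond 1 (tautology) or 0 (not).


Check all 4 assignments:
p=0, q=0: 0
p=0, q=1: 1
p=1, q=0: 1
p=1, q=1: 1
Satisfying count = 3/4.
Tautology iff count = 4: no.

0


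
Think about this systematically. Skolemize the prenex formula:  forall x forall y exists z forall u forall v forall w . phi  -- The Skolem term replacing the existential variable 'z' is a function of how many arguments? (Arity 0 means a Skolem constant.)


Quantifier prefix: forall x forall y exists z forall u forall v forall w
'z' is existentially quantified at position 3.
Universal variables preceding it: x, y
Skolem function arity = 2

2


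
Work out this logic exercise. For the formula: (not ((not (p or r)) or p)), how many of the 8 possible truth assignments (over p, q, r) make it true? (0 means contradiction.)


Check all 8 assignments:
p=0, q=0, r=0: 0
p=0, q=0, r=1: 1
p=0, q=1, r=0: 0
p=0, q=1, r=1: 1
p=1, q=0, r=0: 0
p=1, q=0, r=1: 0
p=1, q=1, r=0: 0
p=1, q=1, r=1: 0
Count of True = 2

2


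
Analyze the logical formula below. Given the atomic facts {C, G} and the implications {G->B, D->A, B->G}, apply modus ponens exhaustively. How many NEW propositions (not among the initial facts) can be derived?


Initial facts: {C, G}
Apply modus ponens to closure:
  G and G->B  =>  B
Final known: {B, C, G}
New propositions: {B}
Count = 1

1


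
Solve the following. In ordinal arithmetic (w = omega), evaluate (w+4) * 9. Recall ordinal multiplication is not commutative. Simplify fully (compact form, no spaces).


Compute (w+4) * 9.
Ordinal * is associative and left-distributive over +, but NOT commutative; for finite n>1, n*w = w but w*n stays w*n.
(w+4) * 9 = (w+4) repeated 9 times. Each intermediate +4 is absorbed by the following w; only the last survives: w*9+4.
Result = w*9+4

w*9+4


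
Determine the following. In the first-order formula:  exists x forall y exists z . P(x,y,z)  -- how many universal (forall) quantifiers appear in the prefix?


Quantifier prefix: exists x forall y exists z
Mark each quantifier type:
  E U E
Universal count = 1, Existential count = 2
Asked for universal (forall) quantifiers: 1

1


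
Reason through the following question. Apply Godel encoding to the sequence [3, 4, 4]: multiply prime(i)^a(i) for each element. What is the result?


Encode each element as an exponent of the corresponding prime:
  2^3 = 8
  3^4 = 81
  5^4 = 625
Product = 8 * 81 * 625 = 405000

405000


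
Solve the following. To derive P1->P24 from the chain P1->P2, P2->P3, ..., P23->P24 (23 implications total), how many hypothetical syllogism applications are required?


With 23 implications in a chain connecting 24 propositions:
P1->P2, P2->P3, ..., P23->P24
Steps needed = (number of implications) - 1 = 23 - 1 = 22

22


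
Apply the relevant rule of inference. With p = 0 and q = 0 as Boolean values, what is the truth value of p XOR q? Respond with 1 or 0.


p = 0, q = 0
Operation: p XOR q
Evaluate: 0 XOR 0 = 0

0


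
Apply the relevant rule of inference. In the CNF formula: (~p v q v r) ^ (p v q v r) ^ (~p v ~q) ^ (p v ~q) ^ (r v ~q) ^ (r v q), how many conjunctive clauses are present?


A CNF formula is a conjunction of clauses.
Clauses are separated by ^.
Counting the conjuncts: 6 clauses.

6


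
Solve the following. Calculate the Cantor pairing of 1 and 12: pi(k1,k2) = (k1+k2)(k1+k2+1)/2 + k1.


k1 + k2 = 13
(k1+k2)(k1+k2+1)/2 = 13 * 14 / 2 = 91
pi = 91 + 1 = 92

92


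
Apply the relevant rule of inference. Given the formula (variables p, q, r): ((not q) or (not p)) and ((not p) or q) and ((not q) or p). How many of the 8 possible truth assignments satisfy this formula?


Evaluate all 8 assignments for p, q, r:
p=0, q=0, r=0: 1
p=0, q=0, r=1: 1
p=0, q=1, r=0: 0
p=0, q=1, r=1: 0
p=1, q=0, r=0: 0
p=1, q=0, r=1: 0
p=1, q=1, r=0: 0
p=1, q=1, r=1: 0
Satisfying count = 2

2


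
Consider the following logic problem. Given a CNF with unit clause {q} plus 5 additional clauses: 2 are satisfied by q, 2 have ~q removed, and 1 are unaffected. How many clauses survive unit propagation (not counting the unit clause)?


Satisfied (removed): 2
Shortened (remain): 2
Unchanged (remain): 1
Remaining = 2 + 1 = 3

3


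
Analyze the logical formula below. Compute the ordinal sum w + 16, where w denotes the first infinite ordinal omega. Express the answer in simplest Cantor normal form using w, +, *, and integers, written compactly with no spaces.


Compute w + 16.
Ordinal + is associative but NOT commutative; for finite n>0, n + w = w but w + n stays w+n.
w + 16 is already in normal form (a successor ordinal beyond w).
Result = w+16

w+16


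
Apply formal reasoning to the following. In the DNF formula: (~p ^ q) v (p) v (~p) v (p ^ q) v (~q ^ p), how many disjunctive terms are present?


A DNF formula is a disjunction of terms (conjunctions).
Terms are separated by v.
Counting the disjuncts: 5 terms.

5


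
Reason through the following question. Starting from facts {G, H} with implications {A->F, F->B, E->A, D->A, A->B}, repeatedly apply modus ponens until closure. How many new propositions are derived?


Initial facts: {G, H}
Apply modus ponens to closure:
  (no implication fires)
Final known: {G, H}
New propositions: {(none)}
Count = 0

0


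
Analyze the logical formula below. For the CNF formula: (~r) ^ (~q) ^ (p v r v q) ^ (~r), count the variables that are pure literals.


Check each variable for pure literal status:
p: pure positive
q: mixed (not pure)
r: mixed (not pure)
Pure literal count = 1

1


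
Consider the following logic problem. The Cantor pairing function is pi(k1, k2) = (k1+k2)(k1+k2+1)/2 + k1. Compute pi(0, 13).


k1 + k2 = 13
(k1+k2)(k1+k2+1)/2 = 13 * 14 / 2 = 91
pi = 91 + 0 = 91

91


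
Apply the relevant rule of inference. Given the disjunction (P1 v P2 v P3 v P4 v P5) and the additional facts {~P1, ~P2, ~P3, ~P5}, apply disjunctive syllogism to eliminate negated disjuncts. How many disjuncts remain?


Original disjuncts (5): P1, P2, P3, P4, P5
Negated (eliminate): ~P1, ~P2, ~P3, ~P5
Remaining disjuncts: P4
Count = 5 - 4 = 1

1


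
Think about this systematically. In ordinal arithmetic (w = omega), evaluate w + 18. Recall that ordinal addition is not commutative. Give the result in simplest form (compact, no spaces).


Compute w + 18.
Ordinal + is associative but NOT commutative; for finite n>0, n + w = w but w + n stays w+n.
w + 18 is already in normal form (a successor ordinal beyond w).
Result = w+18

w+18


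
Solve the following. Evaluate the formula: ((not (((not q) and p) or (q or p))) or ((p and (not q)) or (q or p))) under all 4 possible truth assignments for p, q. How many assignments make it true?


Check all 4 assignments:
p=0, q=0: 1
p=0, q=1: 1
p=1, q=0: 1
p=1, q=1: 1
Count of True = 4

4


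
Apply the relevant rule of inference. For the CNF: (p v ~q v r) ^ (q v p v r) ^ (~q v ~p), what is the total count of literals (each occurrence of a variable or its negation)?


Counting literals in each clause:
Clause 1: 3 literal(s)
Clause 2: 3 literal(s)
Clause 3: 2 literal(s)
Total = 8

8


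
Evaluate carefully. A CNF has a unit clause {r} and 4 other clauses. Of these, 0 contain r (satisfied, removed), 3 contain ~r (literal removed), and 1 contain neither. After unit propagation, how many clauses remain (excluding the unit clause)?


Satisfied (removed): 0
Shortened (remain): 3
Unchanged (remain): 1
Remaining = 3 + 1 = 4

4


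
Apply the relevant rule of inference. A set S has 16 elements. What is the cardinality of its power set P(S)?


The power set of a set with n elements has 2^n elements.
|P(S)| = 2^16 = 65536

65536


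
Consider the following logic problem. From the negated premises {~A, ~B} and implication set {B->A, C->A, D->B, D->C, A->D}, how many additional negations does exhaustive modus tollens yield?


Initial negated facts: {~A, ~B}
Apply modus tollens to closure:
  ~A and C->A  =>  ~C
  ~B and D->B  =>  ~D
Final negated: {~A, ~B, ~C, ~D}
New negations: {~C, ~D}
Count = 2

2


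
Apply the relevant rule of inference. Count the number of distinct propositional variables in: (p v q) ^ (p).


Identify each variable that appears in the formula.
Variables found: p, q
Count = 2

2


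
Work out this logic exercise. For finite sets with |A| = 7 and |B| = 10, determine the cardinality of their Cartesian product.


The Cartesian product A x B contains all ordered pairs (a, b).
|A x B| = |A| * |B| = 7 * 10 = 70

70


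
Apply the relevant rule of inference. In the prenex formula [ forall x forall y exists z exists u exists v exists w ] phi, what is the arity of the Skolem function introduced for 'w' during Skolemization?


Quantifier prefix: forall x forall y exists z exists u exists v exists w
'w' is existentially quantified at position 6.
Universal variables preceding it: x, y
Skolem function arity = 2

2


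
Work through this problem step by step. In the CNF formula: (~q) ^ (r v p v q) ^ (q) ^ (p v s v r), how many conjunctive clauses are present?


A CNF formula is a conjunction of clauses.
Clauses are separated by ^.
Counting the conjuncts: 4 clauses.

4


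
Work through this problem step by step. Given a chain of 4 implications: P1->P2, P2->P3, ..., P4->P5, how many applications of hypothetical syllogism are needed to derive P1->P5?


With 4 implications in a chain connecting 5 propositions:
P1->P2, P2->P3, ..., P4->P5
Steps needed = (number of implications) - 1 = 4 - 1 = 3

3


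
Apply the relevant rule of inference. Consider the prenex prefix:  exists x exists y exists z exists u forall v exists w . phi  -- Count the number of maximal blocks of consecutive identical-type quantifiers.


Quantifier-type sequence: E E E E A E  (A=forall, E=exists)
Group into maximal same-type runs:
  Ex4 | Ax1 | Ex1
Number of blocks = 3

3


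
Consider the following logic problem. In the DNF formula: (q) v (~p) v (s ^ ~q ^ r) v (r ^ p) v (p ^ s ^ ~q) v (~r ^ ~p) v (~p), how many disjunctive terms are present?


A DNF formula is a disjunction of terms (conjunctions).
Terms are separated by v.
Counting the disjuncts: 7 terms.

7


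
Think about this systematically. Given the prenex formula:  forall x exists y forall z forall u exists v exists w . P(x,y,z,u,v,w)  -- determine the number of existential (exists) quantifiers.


Quantifier prefix: forall x exists y forall z forall u exists v exists w
Mark each quantifier type:
  U E U U E E
Universal count = 3, Existential count = 3
Asked for existential (exists) quantifiers: 3

3


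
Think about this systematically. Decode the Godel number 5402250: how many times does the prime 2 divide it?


Factorize 5402250 by dividing by 2 repeatedly.
Division steps: 2 divides 5402250 exactly 1 time(s).
Exponent of 2 = 1

1


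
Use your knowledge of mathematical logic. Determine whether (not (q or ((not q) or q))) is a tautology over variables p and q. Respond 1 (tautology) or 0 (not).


Check all 4 assignments:
p=0, q=0: 0
p=0, q=1: 0
p=1, q=0: 0
p=1, q=1: 0
Satisfying count = 0/4.
Tautology iff count = 4: no.

0


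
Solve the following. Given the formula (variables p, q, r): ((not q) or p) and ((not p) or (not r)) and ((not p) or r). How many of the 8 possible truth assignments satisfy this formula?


Evaluate all 8 assignments for p, q, r:
p=0, q=0, r=0: 1
p=0, q=0, r=1: 1
p=0, q=1, r=0: 0
p=0, q=1, r=1: 0
p=1, q=0, r=0: 0
p=1, q=0, r=1: 0
p=1, q=1, r=0: 0
p=1, q=1, r=1: 0
Satisfying count = 2

2


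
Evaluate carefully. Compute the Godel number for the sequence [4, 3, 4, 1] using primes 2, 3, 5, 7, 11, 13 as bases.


Encode each element as an exponent of the corresponding prime:
  2^4 = 16
  3^3 = 27
  5^4 = 625
  7^1 = 7
Product = 16 * 27 * 625 * 7 = 1890000

1890000


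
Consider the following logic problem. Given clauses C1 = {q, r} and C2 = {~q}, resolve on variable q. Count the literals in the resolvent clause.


Remove q from C1 and ~q from C2.
C1 remainder: {r}
C2 remainder: {}
Union (resolvent): {r}
Resolvent has 1 literal(s).

1


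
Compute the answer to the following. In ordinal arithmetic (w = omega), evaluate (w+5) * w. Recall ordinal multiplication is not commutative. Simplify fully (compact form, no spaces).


Compute (w+5) * w.
Ordinal * is associative and left-distributive over +, but NOT commutative; for finite n>1, n*w = w but w*n stays w*n.
(w+5) * w = sup{(w+5)*k : k<w} = sup{w*k+5} = w^2 (the +5 tail is absorbed in the limit).
Result = w^2

w^2


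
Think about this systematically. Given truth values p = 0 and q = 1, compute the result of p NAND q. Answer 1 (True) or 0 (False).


p = 0, q = 1
Operation: p NAND q
Evaluate: 0 NAND 1 = 1

1


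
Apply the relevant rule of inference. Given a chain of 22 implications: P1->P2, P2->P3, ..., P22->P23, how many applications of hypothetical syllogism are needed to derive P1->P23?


With 22 implications in a chain connecting 23 propositions:
P1->P2, P2->P3, ..., P22->P23
Steps needed = (number of implications) - 1 = 22 - 1 = 21

21


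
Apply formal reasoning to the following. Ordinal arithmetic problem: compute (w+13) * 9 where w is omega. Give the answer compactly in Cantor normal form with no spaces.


Compute (w+13) * 9.
Ordinal * is associative and left-distributive over +, but NOT commutative; for finite n>1, n*w = w but w*n stays w*n.
(w+13) * 9 = (w+13) repeated 9 times. Each intermediate +13 is absorbed by the following w; only the last survives: w*9+13.
Result = w*9+13

w*9+13
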